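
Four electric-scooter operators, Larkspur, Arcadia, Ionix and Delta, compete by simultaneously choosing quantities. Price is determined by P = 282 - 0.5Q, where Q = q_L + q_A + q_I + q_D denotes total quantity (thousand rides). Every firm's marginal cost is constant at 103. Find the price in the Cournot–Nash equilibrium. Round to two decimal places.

Each firm earns π_i = (282 - 0.5Q)q_i - 103q_i.
First-order condition (treating rivals' output as given): 179 - q_i - (1/2)·Σ_{j≠i} q_j = 0.
With identical firms every q_j equals q_i, so Σ_{j≠i} q_j = 3q_i and 179 = (5/2)q_i, giving q_i = 358/5.
Total output Q = 1432/5, so price P = 282 - (1/2)·(1432/5) = 694/5.

138.80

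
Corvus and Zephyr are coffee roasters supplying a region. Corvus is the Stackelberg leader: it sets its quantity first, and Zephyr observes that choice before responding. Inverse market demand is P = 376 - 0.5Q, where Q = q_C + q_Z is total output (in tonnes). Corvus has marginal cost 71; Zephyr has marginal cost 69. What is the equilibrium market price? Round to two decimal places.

146.75

Solve by backward induction. Given q_C, the follower Zephyr maximises π_Z = (376 - (1/2)q_C - (1/2)q_Z)q_Z - 69q_Z.
Setting the follower's marginal profit to zero, 307 - (1/2)q_C - q_Z = 0, i.e. q_Z = (307 - (1/2)q_C).
The leader anticipates this reaction. Substituting into P = 376 - 0.5Q gives P = 445/2 - (1/4)q_C, so π_C = (445/2 - (1/4)q_C)q_C - 71q_C.
Maximising: ∂π_C/∂q_C = 303/2 - (1/2)q_C = 0, giving q_C = 303.
Then q_Z = (307 - (1/2)·303) = 311/2.
Total output Q = 917/2, so price P = 376 - (1/2)·(917/2) = 587/4.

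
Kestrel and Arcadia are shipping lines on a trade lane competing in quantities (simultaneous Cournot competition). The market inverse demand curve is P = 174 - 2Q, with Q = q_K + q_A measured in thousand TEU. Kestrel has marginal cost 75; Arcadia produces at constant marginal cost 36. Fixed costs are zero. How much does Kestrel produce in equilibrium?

10

Kestrel's profit: π_K = (174 - 2Q)q_K - (75q_K). Setting ∂π_K/∂q_K = 0: 99 - 4q_K - 2(q_A) = 0.
Arcadia's first-order condition: 138 - 4q_A - 2(q_K) = 0.
Rearranging gives the reaction functions q_K = (99 - 2q_A)/4 and q_A = (138 - 2q_K)/4.
Solving the pair: q_K = 10, q_A = 59/2.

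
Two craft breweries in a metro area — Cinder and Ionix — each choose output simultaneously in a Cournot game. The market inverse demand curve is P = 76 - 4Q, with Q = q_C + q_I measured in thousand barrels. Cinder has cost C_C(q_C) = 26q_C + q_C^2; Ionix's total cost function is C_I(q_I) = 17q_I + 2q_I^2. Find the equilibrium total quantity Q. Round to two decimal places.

Cinder's profit: π_C = (76 - 4Q)q_C - (26q_C + q_C²). Setting ∂π_C/∂q_C = 0: 50 - 10q_C - 4(q_I) = 0.
Ionix's profit: π_I = (76 - 4Q)q_I - (17q_I + 2q_I²). Setting ∂π_I/∂q_I = 0: 59 - 12q_I - 4(q_C) = 0.
So q_C = (50 - 4q_I)/10 and q_I = (59 - 4q_C)/12.
Solving the pair: q_C = 7/2, q_I = 15/4.
Total output Q = 7/2 + 15/4 = 29/4.

7.25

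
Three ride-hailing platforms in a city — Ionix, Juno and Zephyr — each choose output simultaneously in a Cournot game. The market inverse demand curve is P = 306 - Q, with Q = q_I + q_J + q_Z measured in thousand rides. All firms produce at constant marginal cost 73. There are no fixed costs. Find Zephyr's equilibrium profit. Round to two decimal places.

3393.06

Each firm earns π_i = (306 - Q)q_i - 73q_i.
First-order condition (treating rivals' output as given): 233 - 2q_i - Σ_{j≠i} q_j = 0.
By symmetry each firm produces the same amount; substituting Σ_{j≠i} q_j = 2q_i yields q_i = 233/4.
Price P = 306 - 699/4 = 525/4.
Zephyr's profit: (525/4 - 73)·(233/4) = 3393.0625.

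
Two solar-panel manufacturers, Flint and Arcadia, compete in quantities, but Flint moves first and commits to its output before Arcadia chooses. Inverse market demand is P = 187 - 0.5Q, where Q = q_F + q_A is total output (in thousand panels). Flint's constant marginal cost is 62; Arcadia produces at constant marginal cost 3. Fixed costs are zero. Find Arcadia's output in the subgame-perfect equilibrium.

The follower Arcadia best-responds to any q_F: π_A = (187 - 0.5Q)q_A - 3q_A.
∂π_A/∂q_A = 184 - (1/2)q_F - q_A = 0 gives the reaction function q_A = (184 - (1/2)q_F).
The leader anticipates this reaction. Substituting into P = 187 - 0.5Q gives P = 95 - (1/4)q_F, so π_F = (95 - (1/4)q_F)q_F - 62q_F.
The leader's first-order condition 33 - (1/2)q_F = 0 yields q_F = 66.
Then q_A = (184 - (1/2)·66) = 151.

151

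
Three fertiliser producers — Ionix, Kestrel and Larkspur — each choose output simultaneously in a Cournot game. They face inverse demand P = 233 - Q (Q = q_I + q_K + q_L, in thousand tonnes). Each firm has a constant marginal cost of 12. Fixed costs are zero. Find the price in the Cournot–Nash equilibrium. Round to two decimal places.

67.25

Each firm earns π_i = (233 - Q)q_i - 12q_i.
Setting ∂π_i/∂q_i = 0 with rivals' quantities fixed: 221 - 2q_i - Σ_{j≠i} q_j = 0.
With identical firms every q_j equals q_i, so Σ_{j≠i} q_j = 2q_i and 221 = 4q_i, giving q_i = 221/4.
Total output Q = 663/4, so price P = 233 - 663/4 = 269/4.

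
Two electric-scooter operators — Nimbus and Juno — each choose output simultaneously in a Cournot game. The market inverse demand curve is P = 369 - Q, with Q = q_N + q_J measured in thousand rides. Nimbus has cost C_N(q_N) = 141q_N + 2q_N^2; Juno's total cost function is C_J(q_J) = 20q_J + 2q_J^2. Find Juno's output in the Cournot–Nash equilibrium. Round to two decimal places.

Nimbus's profit: π_N = (369 - Q)q_N - (141q_N + 2q_N²). Setting ∂π_N/∂q_N = 0: 228 - 6q_N - (q_J) = 0.
Juno's first-order condition: 349 - 6q_J - (q_N) = 0.
Rearranging gives the reaction functions q_N = (228 - q_J)/6 and q_J = (349 - q_N)/6.
Substituting one into the other gives q_N = 1019/35 and q_J = 1866/35.

53.31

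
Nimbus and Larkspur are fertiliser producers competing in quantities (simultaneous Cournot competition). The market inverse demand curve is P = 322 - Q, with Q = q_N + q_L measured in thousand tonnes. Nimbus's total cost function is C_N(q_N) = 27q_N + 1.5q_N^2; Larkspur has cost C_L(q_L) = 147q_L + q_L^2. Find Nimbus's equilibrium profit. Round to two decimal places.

6994.63

Nimbus's profit: π_N = (322 - Q)q_N - (27q_N + (3/2)q_N²). Setting ∂π_N/∂q_N = 0: 295 - 5q_N - (q_L) = 0.
Larkspur's first-order condition: 175 - 4q_L - (q_N) = 0.
So q_N = (295 - q_L)/5 and q_L = (175 - q_N)/4.
Substituting one into the other gives q_N = 1005/19 and q_L = 580/19.
Price P = 322 - 1585/19 = 238.5789.
Nimbus's profit: 238.5789·(1005/19) - 27·(1005/19) - (3/2)(1005/19)² = 6994.6330.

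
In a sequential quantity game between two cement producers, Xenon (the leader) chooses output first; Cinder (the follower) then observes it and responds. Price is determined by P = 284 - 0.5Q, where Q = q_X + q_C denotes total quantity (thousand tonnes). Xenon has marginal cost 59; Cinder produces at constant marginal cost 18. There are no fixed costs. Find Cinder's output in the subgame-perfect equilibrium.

The follower Cinder best-responds to any q_X: π_C = (284 - 0.5Q)q_C - 18q_C.
Follower FOC: 266 - (1/2)q_X - q_C = 0, so q_C(q_X) = (266 - (1/2)q_X).
The leader anticipates this reaction. Substituting into P = 284 - 0.5Q gives P = 151 - (1/4)q_X, so π_X = (151 - (1/4)q_X)q_X - 59q_X.
Maximising: ∂π_X/∂q_X = 92 - (1/2)q_X = 0, giving q_X = 184.
Then q_C = (266 - (1/2)·184) = 174.

174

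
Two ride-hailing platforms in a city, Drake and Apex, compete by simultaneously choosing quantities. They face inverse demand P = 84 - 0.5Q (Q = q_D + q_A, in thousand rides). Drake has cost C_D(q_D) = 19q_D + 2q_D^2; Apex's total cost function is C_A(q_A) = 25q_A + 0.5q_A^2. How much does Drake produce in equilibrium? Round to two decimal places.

Drake's profit: π_D = (84 - 0.5Q)q_D - (19q_D + 2q_D²). Setting ∂π_D/∂q_D = 0: 65 - 5q_D - (1/2)(q_A) = 0.
Apex's first-order condition: 59 - 2q_A - (1/2)(q_D) = 0.
So q_D = (65 - (1/2)q_A)/5 and q_A = (59 - (1/2)q_D)/2.
Substituting one into the other gives q_D = 134/13 and q_A = 350/13.

10.31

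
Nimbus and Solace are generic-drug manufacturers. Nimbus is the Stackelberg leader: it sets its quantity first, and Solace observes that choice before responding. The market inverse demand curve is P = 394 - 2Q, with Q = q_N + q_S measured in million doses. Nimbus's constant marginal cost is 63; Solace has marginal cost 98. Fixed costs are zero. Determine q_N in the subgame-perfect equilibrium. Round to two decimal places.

Solve by backward induction. Given q_N, the follower Solace maximises π_S = (394 - 2q_N - 2q_S)q_S - 98q_S.
∂π_S/∂q_S = 296 - 2q_N - 4q_S = 0 gives the reaction function q_S = (296 - 2q_N)/4.
Nimbus substitutes q_S(q_N) into its own profit: π_N = q_N(394 - 2q_N - (296 - 2q_N)/2) - 63q_N = (246 - q_N)q_N - 63q_N.
Maximising: ∂π_N/∂q_N = 183 - 2q_N = 0, giving q_N = 183/2.
Then q_S = (296 - 2·(183/2))/4 = 113/4.

91.50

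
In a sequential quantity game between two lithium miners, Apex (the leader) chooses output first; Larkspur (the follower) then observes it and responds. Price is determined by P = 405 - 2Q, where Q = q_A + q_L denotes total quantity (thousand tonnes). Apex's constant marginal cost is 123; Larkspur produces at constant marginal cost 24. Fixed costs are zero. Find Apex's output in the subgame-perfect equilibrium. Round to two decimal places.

45.75

The follower Larkspur best-responds to any q_A: π_L = (405 - 2Q)q_L - 24q_L.
Setting the follower's marginal profit to zero, 381 - 2q_A - 4q_L = 0, i.e. q_L = (381 - 2q_A)/4.
Apex substitutes q_L(q_A) into its own profit: π_A = q_A(405 - 2q_A - (381 - 2q_A)/2) - 123q_A = (429/2 - q_A)q_A - 123q_A.
The leader's first-order condition 183/2 - 2q_A = 0 yields q_A = 183/4.
Then q_L = (381 - 2·(183/4))/4 = 579/8.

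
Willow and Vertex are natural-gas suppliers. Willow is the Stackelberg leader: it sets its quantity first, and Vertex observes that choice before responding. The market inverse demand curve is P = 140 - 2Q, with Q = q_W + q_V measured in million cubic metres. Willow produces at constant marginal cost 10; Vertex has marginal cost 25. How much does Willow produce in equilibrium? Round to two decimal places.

The follower Vertex best-responds to any q_W: π_V = (140 - 2Q)q_V - 25q_V.
Follower FOC: 115 - 2q_W - 4q_V = 0, so q_V(q_W) = (115 - 2q_W)/4.
Willow substitutes q_V(q_W) into its own profit: π_W = q_W(140 - 2q_W - (115 - 2q_W)/2) - 10q_W = (165/2 - q_W)q_W - 10q_W.
The leader's first-order condition 145/2 - 2q_W = 0 yields q_W = 145/4.
Then q_V = (115 - 2·(145/4))/4 = 85/8.

36.25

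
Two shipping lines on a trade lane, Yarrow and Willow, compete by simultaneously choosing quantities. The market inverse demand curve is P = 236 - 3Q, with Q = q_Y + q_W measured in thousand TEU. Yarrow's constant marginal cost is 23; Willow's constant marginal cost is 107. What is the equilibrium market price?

Yarrow's profit: π_Y = (236 - 3Q)q_Y - (23q_Y). Setting ∂π_Y/∂q_Y = 0: 213 - 6q_Y - 3(q_W) = 0.
Willow's profit: π_W = (236 - 3Q)q_W - (107q_W). Setting ∂π_W/∂q_W = 0: 129 - 6q_W - 3(q_Y) = 0.
So q_Y = (213 - 3q_W)/6 and q_W = (129 - 3q_Y)/6.
Substituting one into the other gives q_Y = 33 and q_W = 5.
Total output Q = 38, so price P = 236 - 3·38 = 122.

122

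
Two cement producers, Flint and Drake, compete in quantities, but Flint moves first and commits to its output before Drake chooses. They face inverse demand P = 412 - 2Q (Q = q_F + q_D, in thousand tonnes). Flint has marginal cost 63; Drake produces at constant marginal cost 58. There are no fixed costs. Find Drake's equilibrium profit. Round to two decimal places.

Solve by backward induction. Given q_F, the follower Drake maximises π_D = (412 - 2q_F - 2q_D)q_D - 58q_D.
∂π_D/∂q_D = 354 - 2q_F - 4q_D = 0 gives the reaction function q_D = (354 - 2q_F)/4.
Flint substitutes q_D(q_F) into its own profit: π_F = q_F(412 - 2q_F - (354 - 2q_F)/2) - 63q_F = (235 - q_F)q_F - 63q_F.
Leader FOC: 172 - 2q_F = 0, so q_F = 86.
Then q_D = (354 - 2·86)/4 = 91/2.
Price P = 412 - 2·(263/2) = 149.
Drake's profit: (149 - 58)·(91/2) = 4140.5000.

4140.50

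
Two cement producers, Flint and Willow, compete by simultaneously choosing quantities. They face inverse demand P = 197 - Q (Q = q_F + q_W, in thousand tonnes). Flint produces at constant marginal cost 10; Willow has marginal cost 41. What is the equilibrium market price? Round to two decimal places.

82.67

Flint's profit: π_F = (197 - Q)q_F - (10q_F). Setting ∂π_F/∂q_F = 0: 187 - 2q_F - (q_W) = 0.
Willow's profit: π_W = (197 - Q)q_W - (41q_W). Setting ∂π_W/∂q_W = 0: 156 - 2q_W - (q_F) = 0.
Rearranging gives the reaction functions q_F = (187 - q_W)/2 and q_W = (156 - q_F)/2.
Substituting one into the other gives q_F = 218/3 and q_W = 125/3.
Total output Q = 343/3, so price P = 197 - 343/3 = 248/3.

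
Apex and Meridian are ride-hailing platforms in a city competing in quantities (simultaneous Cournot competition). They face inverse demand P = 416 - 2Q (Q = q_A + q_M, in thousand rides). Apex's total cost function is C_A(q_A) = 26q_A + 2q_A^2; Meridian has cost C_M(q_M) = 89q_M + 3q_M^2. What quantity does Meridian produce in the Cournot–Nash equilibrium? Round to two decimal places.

24.16

Apex's profit: π_A = (416 - 2Q)q_A - (26q_A + 2q_A²). Setting ∂π_A/∂q_A = 0: 390 - 8q_A - 2(q_M) = 0.
Meridian's profit: π_M = (416 - 2Q)q_M - (89q_M + 3q_M²). Setting ∂π_M/∂q_M = 0: 327 - 10q_M - 2(q_A) = 0.
So q_A = (390 - 2q_M)/8 and q_M = (327 - 2q_A)/10.
Substituting one into the other gives q_A = 1623/38 and q_M = 459/19.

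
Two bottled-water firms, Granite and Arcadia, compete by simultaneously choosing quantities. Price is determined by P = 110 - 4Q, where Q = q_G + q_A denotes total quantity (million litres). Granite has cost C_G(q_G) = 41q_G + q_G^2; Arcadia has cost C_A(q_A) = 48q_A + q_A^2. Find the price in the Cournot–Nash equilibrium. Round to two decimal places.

72.57

Granite's profit: π_G = (110 - 4Q)q_G - (41q_G + q_G²). Setting ∂π_G/∂q_G = 0: 69 - 10q_G - 4(q_A) = 0.
Arcadia's first-order condition: 62 - 10q_A - 4(q_G) = 0.
Rearranging gives the reaction functions q_G = (69 - 4q_A)/10 and q_A = (62 - 4q_G)/10.
Substituting one into the other gives q_G = 221/42 and q_A = 86/21.
Total output Q = 131/14, so price P = 110 - 4·(131/14) = 508/7.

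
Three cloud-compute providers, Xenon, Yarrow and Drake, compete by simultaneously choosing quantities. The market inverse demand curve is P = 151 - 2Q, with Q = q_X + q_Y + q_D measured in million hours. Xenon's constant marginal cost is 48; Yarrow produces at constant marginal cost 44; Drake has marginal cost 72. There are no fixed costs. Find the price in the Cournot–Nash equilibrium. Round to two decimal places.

Xenon's profit: π_X = (151 - 2Q)q_X - (48q_X). Setting ∂π_X/∂q_X = 0: 103 - 4q_X - 2(q_Y + q_D) = 0.
Yarrow's first-order condition: 107 - 4q_Y - 2(q_X + q_D) = 0.
Drake's first-order condition: 79 - 4q_D - 2(q_X + q_Y) = 0.
Adding the 3 conditions: 289 − 4Q − 4Q = 0, i.e. Q = 289/8.
Back-substituting: q_X = (103 − 289/4)/2 = 123/8, q_Y = (107 − 289/4)/2 = 139/8, q_D = (79 − 289/4)/2 = 27/8.
Total output Q = 289/8, so price P = 151 - 2·(289/8) = 315/4.

78.75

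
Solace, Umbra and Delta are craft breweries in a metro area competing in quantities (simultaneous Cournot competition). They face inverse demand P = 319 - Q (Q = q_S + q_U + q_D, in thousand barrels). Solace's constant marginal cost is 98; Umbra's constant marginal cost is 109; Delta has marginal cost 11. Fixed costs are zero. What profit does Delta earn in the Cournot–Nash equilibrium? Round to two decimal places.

15190.56

Solace's profit: π_S = (319 - Q)q_S - (98q_S). Setting ∂π_S/∂q_S = 0: 221 - 2q_S - (q_U + q_D) = 0.
Umbra's profit: π_U = (319 - Q)q_U - (109q_U). Setting ∂π_U/∂q_U = 0: 210 - 2q_U - (q_S + q_D) = 0.
Delta's profit: π_D = (319 - Q)q_D - (11q_D). Setting ∂π_D/∂q_D = 0: 308 - 2q_D - (q_S + q_U) = 0.
Adding the 3 first-order conditions: 739 − 4Q = 0, so Q = 739/4.
Back-substituting: q_S = (221 − 739/4) = 145/4, q_U = (210 − 739/4) = 101/4, q_D = (308 − 739/4) = 493/4.
Price P = 319 - 739/4 = 537/4.
Delta's profit: (537/4 - 11)·(493/4) = 15190.5625.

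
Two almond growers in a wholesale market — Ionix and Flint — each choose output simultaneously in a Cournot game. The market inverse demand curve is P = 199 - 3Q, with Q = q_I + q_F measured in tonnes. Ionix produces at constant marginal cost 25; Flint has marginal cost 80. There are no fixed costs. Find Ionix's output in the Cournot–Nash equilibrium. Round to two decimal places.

25.44

Ionix's profit: π_I = (199 - 3Q)q_I - (25q_I). Setting ∂π_I/∂q_I = 0: 174 - 6q_I - 3(q_F) = 0.
Flint's first-order condition: 119 - 6q_F - 3(q_I) = 0.
Rearranging gives the reaction functions q_I = (174 - 3q_F)/6 and q_F = (119 - 3q_I)/6.
Solving the pair: q_I = 229/9, q_F = 64/9.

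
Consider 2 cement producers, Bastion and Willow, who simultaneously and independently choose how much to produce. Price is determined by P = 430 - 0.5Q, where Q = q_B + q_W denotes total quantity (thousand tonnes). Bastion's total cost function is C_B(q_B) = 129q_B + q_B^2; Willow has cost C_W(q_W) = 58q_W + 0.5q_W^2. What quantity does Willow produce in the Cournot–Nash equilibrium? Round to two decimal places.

167.91

Bastion's profit: π_B = (430 - 0.5Q)q_B - (129q_B + q_B²). Setting ∂π_B/∂q_B = 0: 301 - 3q_B - (1/2)(q_W) = 0.
Willow's profit: π_W = (430 - 0.5Q)q_W - (58q_W + (1/2)q_W²). Setting ∂π_W/∂q_W = 0: 372 - 2q_W - (1/2)(q_B) = 0.
Rearranging gives the reaction functions q_B = (301 - (1/2)q_W)/3 and q_W = (372 - (1/2)q_B)/2.
Solving the pair: q_B = 1664/23, q_W = 167.9130.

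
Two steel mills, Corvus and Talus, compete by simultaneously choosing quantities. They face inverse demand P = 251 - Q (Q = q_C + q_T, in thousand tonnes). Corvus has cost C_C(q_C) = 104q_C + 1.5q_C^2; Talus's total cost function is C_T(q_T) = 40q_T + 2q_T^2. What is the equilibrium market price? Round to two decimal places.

Corvus's profit: π_C = (251 - Q)q_C - (104q_C + (3/2)q_C²). Setting ∂π_C/∂q_C = 0: 147 - 5q_C - (q_T) = 0.
Talus's profit: π_T = (251 - Q)q_T - (40q_T + 2q_T²). Setting ∂π_T/∂q_T = 0: 211 - 6q_T - (q_C) = 0.
Rearranging gives the reaction functions q_C = (147 - q_T)/5 and q_T = (211 - q_C)/6.
Substituting one into the other gives q_C = 671/29 and q_T = 908/29.
Total output Q = 1579/29, so price P = 251 - 1579/29 = 196.5517.

196.55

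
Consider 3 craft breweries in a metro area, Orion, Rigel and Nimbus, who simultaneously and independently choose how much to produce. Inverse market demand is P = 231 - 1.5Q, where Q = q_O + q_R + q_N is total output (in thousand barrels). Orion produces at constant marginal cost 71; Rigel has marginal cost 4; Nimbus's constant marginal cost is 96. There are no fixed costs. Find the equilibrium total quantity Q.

87

Orion's profit: π_O = (231 - 1.5Q)q_O - (71q_O). Setting ∂π_O/∂q_O = 0: 160 - 3q_O - (3/2)(q_R + q_N) = 0.
Rigel's first-order condition: 227 - 3q_R - (3/2)(q_O + q_N) = 0.
Nimbus's profit: π_N = (231 - 1.5Q)q_N - (96q_N). Setting ∂π_N/∂q_N = 0: 135 - 3q_N - (3/2)(q_O + q_R) = 0.
Summing all 3 equations gives 522 − 6Q = 0, hence Q = 87.
Back-substituting: q_O = (160 − 261/2)/(3/2) = 59/3, q_R = (227 − 261/2)/(3/2) = 193/3, q_N = (135 − 261/2)/(3/2) = 3.
Total output Q = 59/3 + 193/3 + 3 = 87.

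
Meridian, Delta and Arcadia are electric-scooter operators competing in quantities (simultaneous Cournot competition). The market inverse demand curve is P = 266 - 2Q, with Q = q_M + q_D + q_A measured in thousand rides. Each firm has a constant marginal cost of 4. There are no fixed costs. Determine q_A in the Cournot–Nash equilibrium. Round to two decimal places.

A representative firm's profit is π_i = q_i(266 - 2Q) - 4q_i.
Setting ∂π_i/∂q_i = 0 with rivals' quantities fixed: 262 - 4q_i - 2·Σ_{j≠i} q_j = 0.
By symmetry each firm produces the same amount; substituting Σ_{j≠i} q_j = 2q_i yields q_i = 262/8 = 131/4.

32.75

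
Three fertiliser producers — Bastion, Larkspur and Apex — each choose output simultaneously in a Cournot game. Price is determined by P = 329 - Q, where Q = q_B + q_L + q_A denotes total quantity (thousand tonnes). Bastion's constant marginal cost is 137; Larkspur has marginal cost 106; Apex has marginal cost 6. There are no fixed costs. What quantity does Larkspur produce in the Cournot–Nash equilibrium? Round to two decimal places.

Bastion's profit: π_B = (329 - Q)q_B - (137q_B). Setting ∂π_B/∂q_B = 0: 192 - 2q_B - (q_L + q_A) = 0.
Larkspur's first-order condition: 223 - 2q_L - (q_B + q_A) = 0.
Apex's first-order condition: 323 - 2q_A - (q_B + q_L) = 0.
Summing all 3 equations gives 738 − 4Q = 0, hence Q = 369/2.
Back-substituting: q_B = (192 − 369/2) = 15/2, q_L = (223 − 369/2) = 77/2, q_A = (323 − 369/2) = 277/2.

38.50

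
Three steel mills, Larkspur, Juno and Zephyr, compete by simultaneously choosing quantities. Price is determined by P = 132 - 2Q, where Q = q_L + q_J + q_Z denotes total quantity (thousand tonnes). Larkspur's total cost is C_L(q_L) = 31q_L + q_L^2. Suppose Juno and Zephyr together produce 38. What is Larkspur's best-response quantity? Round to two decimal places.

With rivals' combined output fixed at 38, Larkspur's profit is π_L = (132 - 2·38 - 2q_L)q_L - (31q_L + q_L²) = (56 - 2q_L)q_L - (31q_L + q_L²).
∂π_L/∂q_L = 25 - 6q_L = 0, so q_L = 25/6.

4.17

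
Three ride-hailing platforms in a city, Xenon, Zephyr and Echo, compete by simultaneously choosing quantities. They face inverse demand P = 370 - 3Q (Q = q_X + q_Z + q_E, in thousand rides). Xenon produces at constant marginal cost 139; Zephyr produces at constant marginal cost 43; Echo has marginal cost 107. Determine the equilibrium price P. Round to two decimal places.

Xenon's profit: π_X = (370 - 3Q)q_X - (139q_X). Setting ∂π_X/∂q_X = 0: 231 - 6q_X - 3(q_Z + q_E) = 0.
Zephyr's profit: π_Z = (370 - 3Q)q_Z - (43q_Z). Setting ∂π_Z/∂q_Z = 0: 327 - 6q_Z - 3(q_X + q_E) = 0.
Echo's profit: π_E = (370 - 3Q)q_E - (107q_E). Setting ∂π_E/∂q_E = 0: 263 - 6q_E - 3(q_X + q_Z) = 0.
Summing all 3 equations gives 821 − 12Q = 0, hence Q = 821/12.
Back-substituting: q_X = (231 − 821/4)/3 = 103/12, q_Z = (327 − 821/4)/3 = 487/12, q_E = (263 − 821/4)/3 = 77/4.
Total output Q = 821/12, so price P = 370 - 3·(821/12) = 659/4.

164.75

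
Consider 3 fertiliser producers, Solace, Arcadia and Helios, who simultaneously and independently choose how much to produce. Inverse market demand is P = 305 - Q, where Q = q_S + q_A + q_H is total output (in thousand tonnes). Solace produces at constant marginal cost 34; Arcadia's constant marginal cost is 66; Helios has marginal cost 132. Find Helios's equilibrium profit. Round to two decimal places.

Solace's profit: π_S = (305 - Q)q_S - (34q_S). Setting ∂π_S/∂q_S = 0: 271 - 2q_S - (q_A + q_H) = 0.
Arcadia's first-order condition: 239 - 2q_A - (q_S + q_H) = 0.
Helios's profit: π_H = (305 - Q)q_H - (132q_H). Setting ∂π_H/∂q_H = 0: 173 - 2q_H - (q_S + q_A) = 0.
Adding the 3 first-order conditions: 683 − 4Q = 0, so Q = 683/4.
Back-substituting: q_S = (271 − 683/4) = 401/4, q_A = (239 − 683/4) = 273/4, q_H = (173 − 683/4) = 9/4.
Price P = 305 - 683/4 = 537/4.
Helios's profit: (537/4 - 132)·(9/4) = 81/16.

5.06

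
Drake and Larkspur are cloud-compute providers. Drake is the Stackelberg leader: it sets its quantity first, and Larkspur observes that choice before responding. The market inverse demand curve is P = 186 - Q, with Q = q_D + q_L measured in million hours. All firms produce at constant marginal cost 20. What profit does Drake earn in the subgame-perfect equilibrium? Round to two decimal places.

3444.50

Solve by backward induction. Given q_D, the follower Larkspur maximises π_L = (186 - q_D - q_L)q_L - 20q_L.
Follower FOC: 166 - q_D - 2q_L = 0, so q_L(q_D) = (166 - q_D)/2.
The leader anticipates this reaction. Substituting into P = 186 - Q gives P = 103 - (1/2)q_D, so π_D = (103 - (1/2)q_D)q_D - 20q_D.
Maximising: ∂π_D/∂q_D = 83 - q_D = 0, giving q_D = 83.
Then q_L = (166 - 83)/2 = 83/2.
Price P = 186 - 249/2 = 123/2.
Drake's profit: (123/2 - 20)·83 = 3444.5000.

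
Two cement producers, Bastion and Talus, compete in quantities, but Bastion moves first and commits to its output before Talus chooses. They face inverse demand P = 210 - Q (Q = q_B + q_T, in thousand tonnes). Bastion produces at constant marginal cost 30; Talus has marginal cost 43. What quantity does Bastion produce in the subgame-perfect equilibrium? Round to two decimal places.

96.50

Solve by backward induction. Given q_B, the follower Talus maximises π_T = (210 - q_B - q_T)q_T - 43q_T.
Follower FOC: 167 - q_B - 2q_T = 0, so q_T(q_B) = (167 - q_B)/2.
Bastion substitutes q_T(q_B) into its own profit: π_B = q_B(210 - q_B - (167 - q_B)/2) - 30q_B = (253/2 - (1/2)q_B)q_B - 30q_B.
Leader FOC: 193/2 - q_B = 0, so q_B = 193/2.
Then q_T = (167 - 193/2)/2 = 141/4.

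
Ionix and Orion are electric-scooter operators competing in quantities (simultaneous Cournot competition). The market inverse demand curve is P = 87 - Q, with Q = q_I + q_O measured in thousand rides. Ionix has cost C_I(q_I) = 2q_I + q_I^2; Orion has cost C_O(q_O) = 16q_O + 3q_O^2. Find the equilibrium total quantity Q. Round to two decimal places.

Ionix's profit: π_I = (87 - Q)q_I - (2q_I + q_I²). Setting ∂π_I/∂q_I = 0: 85 - 4q_I - (q_O) = 0.
Orion's profit: π_O = (87 - Q)q_O - (16q_O + 3q_O²). Setting ∂π_O/∂q_O = 0: 71 - 8q_O - (q_I) = 0.
So q_I = (85 - q_O)/4 and q_O = (71 - q_I)/8.
Substituting one into the other gives q_I = 609/31 and q_O = 199/31.
Total output Q = 609/31 + 199/31 = 808/31.

26.06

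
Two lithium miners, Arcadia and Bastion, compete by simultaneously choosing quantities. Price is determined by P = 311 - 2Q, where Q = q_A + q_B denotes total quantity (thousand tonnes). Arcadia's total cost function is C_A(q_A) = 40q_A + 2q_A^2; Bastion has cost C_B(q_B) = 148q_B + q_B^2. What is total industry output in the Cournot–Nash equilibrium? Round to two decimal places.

46.86

Arcadia's profit: π_A = (311 - 2Q)q_A - (40q_A + 2q_A²). Setting ∂π_A/∂q_A = 0: 271 - 8q_A - 2(q_B) = 0.
Bastion's first-order condition: 163 - 6q_B - 2(q_A) = 0.
Best responses: q_A = (271 - 2q_B)/8, q_B = (163 - 2q_A)/6.
Solving the pair: q_A = 325/11, q_B = 381/22.
Total output Q = 325/11 + 381/22 = 1031/22.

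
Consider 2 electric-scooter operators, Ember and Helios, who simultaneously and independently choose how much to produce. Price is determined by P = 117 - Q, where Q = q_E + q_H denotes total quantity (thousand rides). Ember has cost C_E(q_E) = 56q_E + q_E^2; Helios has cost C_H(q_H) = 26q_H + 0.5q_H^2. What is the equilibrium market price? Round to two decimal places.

Ember's profit: π_E = (117 - Q)q_E - (56q_E + q_E²). Setting ∂π_E/∂q_E = 0: 61 - 4q_E - (q_H) = 0.
Helios's first-order condition: 91 - 3q_H - (q_E) = 0.
Rearranging gives the reaction functions q_E = (61 - q_H)/4 and q_H = (91 - q_E)/3.
Solving the pair: q_E = 92/11, q_H = 303/11.
Total output Q = 395/11, so price P = 117 - 395/11 = 892/11.

81.09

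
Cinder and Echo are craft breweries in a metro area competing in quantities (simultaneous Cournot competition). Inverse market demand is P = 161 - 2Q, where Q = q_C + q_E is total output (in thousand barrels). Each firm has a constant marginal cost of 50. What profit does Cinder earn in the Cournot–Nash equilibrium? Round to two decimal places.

Each firm earns π_i = (161 - 2Q)q_i - 50q_i.
Setting ∂π_i/∂q_i = 0 with rivals' quantities fixed: 111 - 4q_i - 2q_j = 0.
With identical firms every q_j equals q_i, so q_j = q_i and 111 = 6q_i, giving q_i = 37/2.
Price P = 161 - 2·37 = 87.
Cinder's profit: (87 - 50)·(37/2) = 1369/2.

684.50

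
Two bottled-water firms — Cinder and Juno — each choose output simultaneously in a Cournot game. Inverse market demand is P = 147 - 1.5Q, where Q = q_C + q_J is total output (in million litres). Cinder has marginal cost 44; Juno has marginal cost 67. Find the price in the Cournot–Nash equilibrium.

Cinder's profit: π_C = (147 - 1.5Q)q_C - (44q_C). Setting ∂π_C/∂q_C = 0: 103 - 3q_C - (3/2)(q_J) = 0.
Juno's profit: π_J = (147 - 1.5Q)q_J - (67q_J). Setting ∂π_J/∂q_J = 0: 80 - 3q_J - (3/2)(q_C) = 0.
So q_C = (103 - (3/2)q_J)/3 and q_J = (80 - (3/2)q_C)/3.
Substituting one into the other gives q_C = 28 and q_J = 38/3.
Total output Q = 122/3, so price P = 147 - (3/2)·(122/3) = 86.

86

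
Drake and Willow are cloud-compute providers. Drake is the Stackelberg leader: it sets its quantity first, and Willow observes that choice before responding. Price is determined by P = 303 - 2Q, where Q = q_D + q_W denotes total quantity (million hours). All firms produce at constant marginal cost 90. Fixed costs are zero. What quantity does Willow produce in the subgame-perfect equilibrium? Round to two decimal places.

The follower Willow best-responds to any q_D: π_W = (303 - 2Q)q_W - 90q_W.
Follower FOC: 213 - 2q_D - 4q_W = 0, so q_W(q_D) = (213 - 2q_D)/4.
Drake substitutes q_W(q_D) into its own profit: π_D = q_D(303 - 2q_D - (213 - 2q_D)/2) - 90q_D = (393/2 - q_D)q_D - 90q_D.
Leader FOC: 213/2 - 2q_D = 0, so q_D = 213/4.
Then q_W = (213 - 2·(213/4))/4 = 213/8.

26.63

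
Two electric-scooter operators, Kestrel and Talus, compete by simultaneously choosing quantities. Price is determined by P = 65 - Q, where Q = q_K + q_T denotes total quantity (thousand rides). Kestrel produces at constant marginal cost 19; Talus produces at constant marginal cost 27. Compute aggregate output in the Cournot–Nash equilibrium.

28

Kestrel's profit: π_K = (65 - Q)q_K - (19q_K). Setting ∂π_K/∂q_K = 0: 46 - 2q_K - (q_T) = 0.
Talus's first-order condition: 38 - 2q_T - (q_K) = 0.
Best responses: q_K = (46 - q_T)/2, q_T = (38 - q_K)/2.
Substituting one into the other gives q_K = 18 and q_T = 10.
Total output Q = 18 + 10 = 28.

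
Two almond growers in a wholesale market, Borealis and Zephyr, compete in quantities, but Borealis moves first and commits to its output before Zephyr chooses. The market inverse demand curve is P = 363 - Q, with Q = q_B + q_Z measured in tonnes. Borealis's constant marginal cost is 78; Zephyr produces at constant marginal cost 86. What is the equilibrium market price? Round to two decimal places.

151.25

Solve by backward induction. Given q_B, the follower Zephyr maximises π_Z = (363 - q_B - q_Z)q_Z - 86q_Z.
Setting the follower's marginal profit to zero, 277 - q_B - 2q_Z = 0, i.e. q_Z = (277 - q_B)/2.
Borealis substitutes q_Z(q_B) into its own profit: π_B = q_B(363 - q_B - (277 - q_B)/2) - 78q_B = (449/2 - (1/2)q_B)q_B - 78q_B.
Maximising: ∂π_B/∂q_B = 293/2 - q_B = 0, giving q_B = 293/2.
Then q_Z = (277 - 293/2)/2 = 261/4.
Total output Q = 847/4, so price P = 363 - 847/4 = 605/4.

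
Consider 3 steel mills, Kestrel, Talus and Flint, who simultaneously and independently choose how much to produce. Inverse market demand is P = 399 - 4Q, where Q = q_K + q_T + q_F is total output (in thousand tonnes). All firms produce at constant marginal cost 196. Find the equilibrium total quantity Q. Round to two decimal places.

38.06

A representative firm's profit is π_i = q_i(399 - 4Q) - 196q_i.
First-order condition (treating rivals' output as given): 203 - 8q_i - 4·Σ_{j≠i} q_j = 0.
By symmetry each firm produces the same amount; substituting Σ_{j≠i} q_j = 2q_i yields q_i = 203/16.
Total output Q = 203/16 + 203/16 + 203/16 = 609/16.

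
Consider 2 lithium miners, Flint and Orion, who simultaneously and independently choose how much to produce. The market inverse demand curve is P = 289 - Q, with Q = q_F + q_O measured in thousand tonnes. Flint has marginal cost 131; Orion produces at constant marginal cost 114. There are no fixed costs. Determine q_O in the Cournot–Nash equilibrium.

Flint's profit: π_F = (289 - Q)q_F - (131q_F). Setting ∂π_F/∂q_F = 0: 158 - 2q_F - (q_O) = 0.
Orion's profit: π_O = (289 - Q)q_O - (114q_O). Setting ∂π_O/∂q_O = 0: 175 - 2q_O - (q_F) = 0.
So q_F = (158 - q_O)/2 and q_O = (175 - q_F)/2.
Substituting one into the other gives q_F = 47 and q_O = 64.

64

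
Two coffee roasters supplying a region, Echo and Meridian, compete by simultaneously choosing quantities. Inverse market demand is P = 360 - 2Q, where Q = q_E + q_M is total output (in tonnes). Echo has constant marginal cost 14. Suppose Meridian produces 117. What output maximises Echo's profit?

28

With the rival's output fixed at 117, Echo's profit is π_E = (360 - 2·117 - 2q_E)q_E - (14q_E) = (126 - 2q_E)q_E - (14q_E).
∂π_E/∂q_E = 112 - 4q_E = 0, so q_E = 28.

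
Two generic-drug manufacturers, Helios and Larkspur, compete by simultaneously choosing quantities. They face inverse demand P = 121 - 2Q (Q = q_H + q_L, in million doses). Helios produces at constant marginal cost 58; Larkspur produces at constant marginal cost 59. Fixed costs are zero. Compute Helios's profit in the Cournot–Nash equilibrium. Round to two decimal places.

Helios's profit: π_H = (121 - 2Q)q_H - (58q_H). Setting ∂π_H/∂q_H = 0: 63 - 4q_H - 2(q_L) = 0.
Larkspur's first-order condition: 62 - 4q_L - 2(q_H) = 0.
So q_H = (63 - 2q_L)/4 and q_L = (62 - 2q_H)/4.
Substituting one into the other gives q_H = 32/3 and q_L = 61/6.
Price P = 121 - 2·(125/6) = 238/3.
Helios's profit: (238/3 - 58)·(32/3) = 227.5556.

227.56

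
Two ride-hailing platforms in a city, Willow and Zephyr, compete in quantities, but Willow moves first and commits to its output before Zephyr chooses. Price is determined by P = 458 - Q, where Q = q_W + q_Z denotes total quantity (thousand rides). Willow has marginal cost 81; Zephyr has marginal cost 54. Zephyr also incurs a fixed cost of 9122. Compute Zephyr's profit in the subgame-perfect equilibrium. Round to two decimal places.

3988.25

The follower Zephyr best-responds to any q_W: π_Z = (458 - Q)q_Z - 54q_Z.
Follower FOC: 404 - q_W - 2q_Z = 0, so q_Z(q_W) = (404 - q_W)/2.
The leader anticipates this reaction. Substituting into P = 458 - Q gives P = 256 - (1/2)q_W, so π_W = (256 - (1/2)q_W)q_W - 81q_W.
The leader's first-order condition 175 - q_W = 0 yields q_W = 175.
Then q_Z = (404 - 175)/2 = 229/2.
Price P = 458 - 579/2 = 337/2.
Zephyr's profit: (337/2 - 54)·(229/2) - 9122 = 3988.2500.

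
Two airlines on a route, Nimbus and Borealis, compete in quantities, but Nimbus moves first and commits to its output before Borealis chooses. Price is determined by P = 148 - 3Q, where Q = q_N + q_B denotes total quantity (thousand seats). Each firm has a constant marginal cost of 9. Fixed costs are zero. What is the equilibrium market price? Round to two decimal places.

The follower Borealis best-responds to any q_N: π_B = (148 - 3Q)q_B - 9q_B.
∂π_B/∂q_B = 139 - 3q_N - 6q_B = 0 gives the reaction function q_B = (139 - 3q_N)/6.
Nimbus substitutes q_B(q_N) into its own profit: π_N = q_N(148 - 3q_N - (139 - 3q_N)/2) - 9q_N = (157/2 - (3/2)q_N)q_N - 9q_N.
Maximising: ∂π_N/∂q_N = 139/2 - 3q_N = 0, giving q_N = 139/6.
Then q_B = (139 - 3·(139/6))/6 = 139/12.
Total output Q = 139/4, so price P = 148 - 3·(139/4) = 175/4.

43.75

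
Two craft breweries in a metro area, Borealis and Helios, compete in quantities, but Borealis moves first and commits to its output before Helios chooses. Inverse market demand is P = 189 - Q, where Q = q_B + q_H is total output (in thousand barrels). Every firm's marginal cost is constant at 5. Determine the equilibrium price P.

Solve by backward induction. Given q_B, the follower Helios maximises π_H = (189 - q_B - q_H)q_H - 5q_H.
Follower FOC: 184 - q_B - 2q_H = 0, so q_H(q_B) = (184 - q_B)/2.
Borealis substitutes q_H(q_B) into its own profit: π_B = q_B(189 - q_B - (184 - q_B)/2) - 5q_B = (97 - (1/2)q_B)q_B - 5q_B.
Maximising: ∂π_B/∂q_B = 92 - q_B = 0, giving q_B = 92.
Then q_H = (184 - 92)/2 = 46.
Total output Q = 138, so price P = 189 - 138 = 51.

51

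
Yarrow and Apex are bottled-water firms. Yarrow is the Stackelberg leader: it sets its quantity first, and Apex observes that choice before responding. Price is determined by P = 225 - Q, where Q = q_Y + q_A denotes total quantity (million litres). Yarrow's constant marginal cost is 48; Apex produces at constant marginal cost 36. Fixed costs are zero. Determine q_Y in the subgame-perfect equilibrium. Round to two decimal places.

The follower Apex best-responds to any q_Y: π_A = (225 - Q)q_A - 36q_A.
∂π_A/∂q_A = 189 - q_Y - 2q_A = 0 gives the reaction function q_A = (189 - q_Y)/2.
The leader anticipates this reaction. Substituting into P = 225 - Q gives P = 261/2 - (1/2)q_Y, so π_Y = (261/2 - (1/2)q_Y)q_Y - 48q_Y.
Maximising: ∂π_Y/∂q_Y = 165/2 - q_Y = 0, giving q_Y = 165/2.
Then q_A = (189 - 165/2)/2 = 213/4.

82.50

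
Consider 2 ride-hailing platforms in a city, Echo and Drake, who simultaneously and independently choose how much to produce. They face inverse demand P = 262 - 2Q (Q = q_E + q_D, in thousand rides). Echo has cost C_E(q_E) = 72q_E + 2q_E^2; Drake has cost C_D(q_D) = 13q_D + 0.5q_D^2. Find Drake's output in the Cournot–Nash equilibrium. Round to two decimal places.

Echo's profit: π_E = (262 - 2Q)q_E - (72q_E + 2q_E²). Setting ∂π_E/∂q_E = 0: 190 - 8q_E - 2(q_D) = 0.
Drake's first-order condition: 249 - 5q_D - 2(q_E) = 0.
Rearranging gives the reaction functions q_E = (190 - 2q_D)/8 and q_D = (249 - 2q_E)/5.
Solving the pair: q_E = 113/9, q_D = 403/9.

44.78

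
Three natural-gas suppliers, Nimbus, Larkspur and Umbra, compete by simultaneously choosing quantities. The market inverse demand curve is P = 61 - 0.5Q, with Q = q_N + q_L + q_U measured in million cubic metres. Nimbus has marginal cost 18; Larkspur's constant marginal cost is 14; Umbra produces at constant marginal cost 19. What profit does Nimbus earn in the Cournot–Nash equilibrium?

Nimbus's profit: π_N = (61 - 0.5Q)q_N - (18q_N). Setting ∂π_N/∂q_N = 0: 43 - q_N - (1/2)(q_L + q_U) = 0.
Larkspur's first-order condition: 47 - q_L - (1/2)(q_N + q_U) = 0.
Umbra's first-order condition: 42 - q_U - (1/2)(q_N + q_L) = 0.
Adding the 3 first-order conditions: 132 − 2Q = 0, so Q = 66.
Back-substituting: q_N = (43 − 33)/(1/2) = 20, q_L = (47 − 33)/(1/2) = 28, q_U = (42 − 33)/(1/2) = 18.
Price P = 61 - (1/2)·66 = 28.
Nimbus's profit: (28 - 18)·20 = 200.

200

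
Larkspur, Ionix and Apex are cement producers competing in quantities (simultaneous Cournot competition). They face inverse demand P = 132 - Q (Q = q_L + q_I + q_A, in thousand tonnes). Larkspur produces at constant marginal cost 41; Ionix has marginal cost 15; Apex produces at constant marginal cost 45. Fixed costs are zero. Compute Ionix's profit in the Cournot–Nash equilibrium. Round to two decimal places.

Larkspur's profit: π_L = (132 - Q)q_L - (41q_L). Setting ∂π_L/∂q_L = 0: 91 - 2q_L - (q_I + q_A) = 0.
Ionix's profit: π_I = (132 - Q)q_I - (15q_I). Setting ∂π_I/∂q_I = 0: 117 - 2q_I - (q_L + q_A) = 0.
Apex's profit: π_A = (132 - Q)q_A - (45q_A). Setting ∂π_A/∂q_A = 0: 87 - 2q_A - (q_L + q_I) = 0.
Summing all 3 equations gives 295 − 4Q = 0, hence Q = 295/4.
Back-substituting: q_L = (91 − 295/4) = 69/4, q_I = (117 − 295/4) = 173/4, q_A = (87 − 295/4) = 53/4.
Price P = 132 - 295/4 = 233/4.
Ionix's profit: (233/4 - 15)·(173/4) = 1870.5625.

1870.56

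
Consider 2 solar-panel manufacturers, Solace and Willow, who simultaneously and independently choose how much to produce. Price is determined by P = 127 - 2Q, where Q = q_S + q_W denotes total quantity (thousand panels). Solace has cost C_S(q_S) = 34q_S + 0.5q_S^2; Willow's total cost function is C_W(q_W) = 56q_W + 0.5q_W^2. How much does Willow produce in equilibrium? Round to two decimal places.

8.05

Solace's profit: π_S = (127 - 2Q)q_S - (34q_S + (1/2)q_S²). Setting ∂π_S/∂q_S = 0: 93 - 5q_S - 2(q_W) = 0.
Willow's profit: π_W = (127 - 2Q)q_W - (56q_W + (1/2)q_W²). Setting ∂π_W/∂q_W = 0: 71 - 5q_W - 2(q_S) = 0.
Best responses: q_S = (93 - 2q_W)/5, q_W = (71 - 2q_S)/5.
Substituting one into the other gives q_S = 323/21 and q_W = 169/21.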